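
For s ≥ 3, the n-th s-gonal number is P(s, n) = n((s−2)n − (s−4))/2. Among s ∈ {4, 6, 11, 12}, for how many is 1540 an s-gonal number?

s = 4: P(4, 39) = 1521 and P(4, 40) = 1600; 1540 is not s-gonal.
s = 6: P(6, 28) = 1540. ✓
s = 11: P(11, 18) = 1395 and P(11, 19) = 1558; 1540 is not s-gonal.
s = 12: P(12, 17) = 1377 and P(12, 18) = 1548; 1540 is not s-gonal.
Hits: s ∈ {6} → 1.

1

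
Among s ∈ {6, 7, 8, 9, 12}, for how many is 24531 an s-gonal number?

1

s = 6: P(6, 111) = 24531. ✓
s = 7: P(7, 99) = 24354 and P(7, 100) = 24850; 24531 is not s-gonal.
s = 8: P(8, 90) = 24120 and P(8, 91) = 24661; 24531 is not s-gonal.
s = 9: P(9, 84) = 24486 and P(9, 85) = 25075; 24531 is not s-gonal.
s = 12: P(12, 70) = 24220 and P(12, 71) = 24921; 24531 is not s-gonal.
Hits: s ∈ {6} → 1.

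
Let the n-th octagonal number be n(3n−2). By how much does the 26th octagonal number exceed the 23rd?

435

26·(3·26 − 2) = 1976 and 23·(3·23 − 2) = 1541.
Difference: 1976 − 1541 = 435.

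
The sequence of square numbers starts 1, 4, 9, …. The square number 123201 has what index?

351

We need n² = 123201, so n = √123201 = 351.
Check: 351² = 123201. ✓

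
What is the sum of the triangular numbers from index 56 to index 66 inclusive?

20856

Σ i(i+1)/2 = (Σi² + Σi) / 2 over i = 56..66.
Σi = 2211 − 1540 = 671 and Σi² = 98021 − 56980 = 41041.
(1·41041 + 1·671) / 2 = 41712/2 = 20856.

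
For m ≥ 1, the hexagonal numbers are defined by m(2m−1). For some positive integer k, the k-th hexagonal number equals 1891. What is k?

Set n(2n−1) = 1891, giving 2n² − n − 1891 = 0.
The discriminant is 1 + 8·1891 = 15129, and √15129 = 123.
So n = (1 + 123) / 4 = 124/4 = 31.
Check: 31·(2·31 − 1) = 1891. ✓

31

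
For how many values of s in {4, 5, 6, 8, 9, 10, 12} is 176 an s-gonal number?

s = 4: P(4, 13) = 169 and P(4, 14) = 196; 176 is not s-gonal.
s = 5: P(5, 11) = 176. ✓
s = 6: P(6, 9) = 153 and P(6, 10) = 190; 176 is not s-gonal.
s = 8: P(8, 8) = 176. ✓
s = 9: P(9, 7) = 154 and P(9, 8) = 204; 176 is not s-gonal.
s = 10: P(10, 7) = 175 and P(10, 8) = 232; 176 is not s-gonal.
s = 12: P(12, 6) = 156 and P(12, 7) = 217; 176 is not s-gonal.
Hits: s ∈ {5, 8} → 2.

2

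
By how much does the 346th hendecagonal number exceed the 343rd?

346·(9·346 − 7)/2 = 537511 and 343·(9·343 − 7)/2 = 528220.
Difference: 537511 − 528220 = 9291.

9291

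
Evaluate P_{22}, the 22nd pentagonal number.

715

22·(3·22 − 1)/2 = 22·65/2 = 715.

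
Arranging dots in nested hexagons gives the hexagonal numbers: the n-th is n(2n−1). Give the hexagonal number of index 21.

861

The 21st hexagonal number is n(2n−1) with n = 21.
21·(2·21 − 1) = 21·41 = 861.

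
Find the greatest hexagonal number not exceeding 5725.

5565

Solve n(2n−1) ≤ 5725 for integer n.
n = 53 gives 5565 ≤ 5725, while n = 54 gives 5778 > 5725; so the answer is 5565.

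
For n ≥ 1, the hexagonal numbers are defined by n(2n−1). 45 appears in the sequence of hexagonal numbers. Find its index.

5

Set n(2n−1) = 45, giving 2n² − n − 45 = 0.
So n = (1 + 19) / 4 = 20/4 = 5.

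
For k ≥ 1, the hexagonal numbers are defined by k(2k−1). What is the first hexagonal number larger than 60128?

60378

Solve n(2n−1) > 60128 for integer n.
The largest n with value ≤ 60128 is 173 (since 59685 ≤ 60128 < 60378), so the first above is n = 174, value 60378.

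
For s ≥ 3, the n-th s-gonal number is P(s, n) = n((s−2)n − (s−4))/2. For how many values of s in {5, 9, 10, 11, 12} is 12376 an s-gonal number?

s = 5: P(5, 91) = 12376. ✓
s = 9: P(9, 59) = 12036 and P(9, 60) = 12450; 12376 is not s-gonal.
s = 10: P(10, 56) = 12376. ✓
s = 11: P(11, 52) = 11986 and P(11, 53) = 12455; 12376 is not s-gonal.
s = 12: P(12, 50) = 12300 and P(12, 51) = 12801; 12376 is not s-gonal.
Hits: s ∈ {5, 10} → 2.

2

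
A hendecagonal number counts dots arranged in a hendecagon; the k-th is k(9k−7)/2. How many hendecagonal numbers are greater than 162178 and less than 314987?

The n-th hendecagonal number is n(9n−7)/2.
Smallest index with value > 162178: n = 191 (giving 163496).
Largest index with value < 314987: n = 264 (giving 312708).
Indices 191 through 264: 74 terms.

74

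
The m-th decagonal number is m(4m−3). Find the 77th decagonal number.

The 77th decagonal number is n(4n−3) with n = 77.
77·(4·77 − 3) = 77·305 = 23485.

23485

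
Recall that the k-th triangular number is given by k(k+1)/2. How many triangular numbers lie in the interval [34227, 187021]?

The n-th triangular number is n(n+1)/2.
Smallest index with value ≥ 34227: n = 262 (giving 34453).
Largest index with value ≤ 187021: n = 611 (giving 186966).
Indices 262 through 611: 350 terms.

350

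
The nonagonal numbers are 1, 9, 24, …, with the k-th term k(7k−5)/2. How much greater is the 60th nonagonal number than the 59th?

Consecutive nonagonal numbers differ by 7n − 6: here 7·60 − 6 = 414.

414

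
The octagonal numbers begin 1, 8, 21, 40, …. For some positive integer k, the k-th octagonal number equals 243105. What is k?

Set n(3n−2) = 243105, giving 3n² − 2n − 243105 = 0.
So n = (2 + 1708) / 6 = 1710/6 = 285.

285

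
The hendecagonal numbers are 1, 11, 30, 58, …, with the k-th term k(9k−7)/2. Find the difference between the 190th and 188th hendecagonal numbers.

190·(9·190 − 7)/2 = 161785 and 188·(9·188 − 7)/2 = 158390.
Difference: 161785 − 158390 = 3395.

3395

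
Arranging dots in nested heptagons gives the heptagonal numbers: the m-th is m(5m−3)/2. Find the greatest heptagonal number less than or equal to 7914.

Solve n(5n−3)/2 ≤ 7914 for integer n.
n = 56 gives 7756 ≤ 7914, while n = 57 gives 8037 > 7914; so the answer is 7756.

7756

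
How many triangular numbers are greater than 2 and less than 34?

The n-th triangular number is n(n+1)/2.
Smallest index with value > 2: n = 2 (giving 3).
Largest index with value < 34: n = 7 (giving 28).
Indices 2 through 7: 6 terms.

6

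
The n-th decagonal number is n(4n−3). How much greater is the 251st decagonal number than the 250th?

2001

Consecutive decagonal numbers differ by 8n − 7: here 8·251 − 7 = 2001.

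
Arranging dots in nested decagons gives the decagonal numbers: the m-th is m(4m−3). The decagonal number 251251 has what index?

251

Set n(4n−3) = 251251, giving 4n² − 3n − 251251 = 0.
So n = (3 + 2005) / 8 = 2008/8 = 251.
Check: 251·(4·251 − 3) = 251251. ✓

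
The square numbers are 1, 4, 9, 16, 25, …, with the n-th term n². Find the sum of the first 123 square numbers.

Σ_{i=1}^{123} i² = 123·124·247/6 = 627874.

627874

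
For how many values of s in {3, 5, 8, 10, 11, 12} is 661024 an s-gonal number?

1

s = 3: P(3, 1149) = 660675 and P(3, 1150) = 661825; 661024 is not s-gonal.
s = 5: P(5, 664) = 661012 and P(5, 665) = 663005; 661024 is not s-gonal.
s = 8: P(8, 469) = 658945 and P(8, 470) = 661760; 661024 is not s-gonal.
s = 10: P(10, 406) = 658126 and P(10, 407) = 661375; 661024 is not s-gonal.
s = 11: P(11, 383) = 658760 and P(11, 384) = 662208; 661024 is not s-gonal.
s = 12: P(12, 364) = 661024. ✓
Hits: s ∈ {12} → 1.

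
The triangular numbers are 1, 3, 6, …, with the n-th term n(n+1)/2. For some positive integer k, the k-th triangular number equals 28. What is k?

Set n(n+1)/2 = 28, giving n² + n − 56 = 0.
The discriminant is 1 + 8·28 = 225, and √225 = 15.
So n = (-1 + 15) / 2 = 14/2 = 7.

7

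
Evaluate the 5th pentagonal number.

35

5·(3·5 − 1)/2 = 5·14/2 = 5·7 = 35.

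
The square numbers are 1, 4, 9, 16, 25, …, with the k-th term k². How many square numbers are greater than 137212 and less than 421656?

279

The n-th square number is n².
Smallest index with value > 137212: n = 371 (giving 137641).
Largest index with value < 421656: n = 649 (giving 421201).
Indices 371 through 649: 279 terms.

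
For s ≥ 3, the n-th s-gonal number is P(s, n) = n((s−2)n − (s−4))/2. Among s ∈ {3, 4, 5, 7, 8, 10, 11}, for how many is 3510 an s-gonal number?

s = 3: P(3, 83) = 3486 and P(3, 84) = 3570; 3510 is not s-gonal.
s = 4: P(4, 59) = 3481 and P(4, 60) = 3600; 3510 is not s-gonal.
s = 5: P(5, 48) = 3432 and P(5, 49) = 3577; 3510 is not s-gonal.
s = 7: P(7, 37) = 3367 and P(7, 38) = 3553; 3510 is not s-gonal.
s = 8: P(8, 34) = 3400 and P(8, 35) = 3605; 3510 is not s-gonal.
s = 10: P(10, 30) = 3510. ✓
s = 11: P(11, 28) = 3430 and P(11, 29) = 3683; 3510 is not s-gonal.
Hits: s ∈ {10} → 1.

1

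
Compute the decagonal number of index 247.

243295

The 247th decagonal number is n(4n−3) with n = 247.
247·(4·247 − 3) = 247·985 = 243295.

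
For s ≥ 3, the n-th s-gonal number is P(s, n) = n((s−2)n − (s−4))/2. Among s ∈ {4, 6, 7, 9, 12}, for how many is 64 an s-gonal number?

2

s = 4: P(4, 8) = 64. ✓
s = 6: P(6, 5) = 45 and P(6, 6) = 66; 64 is not s-gonal.
s = 7: P(7, 5) = 55 and P(7, 6) = 81; 64 is not s-gonal.
s = 9: P(9, 4) = 46 and P(9, 5) = 75; 64 is not s-gonal.
s = 12: P(12, 4) = 64. ✓
Hits: s ∈ {4, 12} → 2.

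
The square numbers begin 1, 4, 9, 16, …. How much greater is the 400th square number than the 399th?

799

n² − (n−1)² = 2n − 1, so 400² − 399² = 2·400 − 1 = 799.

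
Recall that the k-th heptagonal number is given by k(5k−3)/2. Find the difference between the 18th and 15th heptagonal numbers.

243

18·(5·18 − 3)/2 = 783 and 15·(5·15 − 3)/2 = 540.
Difference: 783 − 540 = 243.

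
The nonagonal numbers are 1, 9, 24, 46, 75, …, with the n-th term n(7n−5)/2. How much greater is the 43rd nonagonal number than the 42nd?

Consecutive nonagonal numbers differ by 7n − 6: here 7·43 − 6 = 295.

295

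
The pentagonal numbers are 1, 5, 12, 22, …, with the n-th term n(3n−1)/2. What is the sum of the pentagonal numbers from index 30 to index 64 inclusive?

120505

Σ i(3i−1)/2 = (3Σi² − Σi) / 2 over i = 30..64.
Σi = 2080 − 435 = 1645 and Σi² = 89440 − 8555 = 80885.
(3·80885 − 1·1645) / 2 = 241010/2 = 120505.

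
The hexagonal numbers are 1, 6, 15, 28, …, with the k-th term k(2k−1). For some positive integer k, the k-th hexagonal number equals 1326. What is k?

Set n(2n−1) = 1326, giving 2n² − n − 1326 = 0.
So n = (1 + 103) / 4 = 104/4 = 26.

26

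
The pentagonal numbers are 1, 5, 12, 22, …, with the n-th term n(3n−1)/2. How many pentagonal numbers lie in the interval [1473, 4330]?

22

The n-th pentagonal number is n(3n−1)/2.
Smallest index with value ≥ 1473: n = 32 (giving 1520).
Largest index with value ≤ 4330: n = 53 (giving 4187).
Indices 32 through 53: 22 terms.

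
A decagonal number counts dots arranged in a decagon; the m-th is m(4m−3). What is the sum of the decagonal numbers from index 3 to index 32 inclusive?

Σ i(4i−3) = 4Σi² − 3Σi over i = 3..32.
Σi = 528 − 3 = 525 and Σi² = 11440 − 5 = 11435.
4·11435 − 3·525 = 44165.

44165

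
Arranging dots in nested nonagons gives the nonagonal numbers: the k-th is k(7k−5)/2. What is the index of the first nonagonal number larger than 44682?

Solve n(7n−5)/2 > 44682 for integer n.
The largest n with value ≤ 44682 is 113 (since 44409 ≤ 44682 < 45201), so the first above is n = 114, value 45201.

114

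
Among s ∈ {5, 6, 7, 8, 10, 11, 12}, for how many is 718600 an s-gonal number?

1

s = 5: P(5, 692) = 717950 and P(5, 693) = 720027; 718600 is not s-gonal.
s = 6: P(6, 599) = 717003 and P(6, 600) = 719400; 718600 is not s-gonal.
s = 7: P(7, 536) = 717436 and P(7, 537) = 720117; 718600 is not s-gonal.
s = 8: P(8, 489) = 716385 and P(8, 490) = 719320; 718600 is not s-gonal.
s = 10: P(10, 424) = 717832 and P(10, 425) = 721225; 718600 is not s-gonal.
s = 11: P(11, 400) = 718600. ✓
s = 12: P(12, 379) = 716689 and P(12, 380) = 720480; 718600 is not s-gonal.
Hits: s ∈ {11} → 1.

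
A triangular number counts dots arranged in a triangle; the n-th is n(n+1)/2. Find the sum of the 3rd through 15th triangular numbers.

676

Σ i(i+1)/2 = (Σi² + Σi) / 2 over i = 3..15.
Σi = 120 − 3 = 117 and Σi² = 1240 − 5 = 1235.
(1·1235 + 1·117) / 2 = 1352/2 = 676.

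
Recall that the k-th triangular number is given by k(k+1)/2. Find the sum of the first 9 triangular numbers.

Σ i(i+1)/2 = (Σi² + Σi) / 2 over i = 1..9.
Σi = 45 and Σi² = 285.
(1·285 + 1·45) / 2 = 330/2 = 165.

165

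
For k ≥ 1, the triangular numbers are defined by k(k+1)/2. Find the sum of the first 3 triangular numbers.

10

Σ i(i+1)/2 = (Σi² + Σi) / 2 over i = 1..3.
Σi = 6 and Σi² = 14.
(1·14 + 1·6) / 2 = 20/2 = 10.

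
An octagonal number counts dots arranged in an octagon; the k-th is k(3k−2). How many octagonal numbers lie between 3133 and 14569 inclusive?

The n-th octagonal number is n(3n−2).
Smallest index with value ≥ 3133: n = 33 (giving 3201).
Largest index with value ≤ 14569: n = 70 (giving 14560).
Indices 33 through 70: 38 terms.

38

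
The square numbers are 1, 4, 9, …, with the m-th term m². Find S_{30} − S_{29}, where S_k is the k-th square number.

59

n² − (n−1)² = 2n − 1, so 30² − 29² = 2·30 − 1 = 59.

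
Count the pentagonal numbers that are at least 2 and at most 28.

The n-th pentagonal number is n(3n−1)/2.
Smallest index with value ≥ 2: n = 2 (giving 5).
Largest index with value ≤ 28: n = 4 (giving 22).
Indices 2 through 4: 3 terms.

3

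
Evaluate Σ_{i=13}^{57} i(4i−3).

Σ i(4i−3) = 4Σi² − 3Σi over i = 13..57.
Σi = 1653 − 78 = 1575 and Σi² = 63365 − 650 = 62715.
4·62715 − 3·1575 = 246135.

246135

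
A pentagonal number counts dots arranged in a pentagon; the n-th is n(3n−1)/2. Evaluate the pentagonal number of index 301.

The 301st pentagonal number is n(3n−1)/2 with n = 301.
301·(3·301 − 1)/2 = 301·902/2 = 301·451 = 135751.

135751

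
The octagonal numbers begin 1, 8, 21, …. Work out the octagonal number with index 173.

173·(3·173 − 2) = 173·517 = 89441.

89441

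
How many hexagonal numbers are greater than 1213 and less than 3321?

The n-th hexagonal number is n(2n−1).
Smallest index with value > 1213: n = 25 (giving 1225).
Largest index with value < 3321: n = 40 (giving 3160).
Indices 25 through 40: 16 terms.

16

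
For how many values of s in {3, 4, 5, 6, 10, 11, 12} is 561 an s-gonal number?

s = 3: P(3, 33) = 561. ✓
s = 4: P(4, 23) = 529 and P(4, 24) = 576; 561 is not s-gonal.
s = 5: P(5, 19) = 532 and P(5, 20) = 590; 561 is not s-gonal.
s = 6: P(6, 17) = 561. ✓
s = 10: P(10, 12) = 540 and P(10, 13) = 637; 561 is not s-gonal.
s = 11: P(11, 11) = 506 and P(11, 12) = 606; 561 is not s-gonal.
s = 12: P(12, 11) = 561. ✓
Hits: s ∈ {3, 6, 12} → 3.

3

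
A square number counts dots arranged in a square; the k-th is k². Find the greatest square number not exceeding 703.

Solve n² ≤ 703 for integer n.
n = 26 gives 676 ≤ 703, while n = 27 gives 729 > 703; so the answer is 676.

676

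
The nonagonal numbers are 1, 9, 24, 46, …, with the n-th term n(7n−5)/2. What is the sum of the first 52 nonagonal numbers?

Σ i(7i−5)/2 = (7Σi² − 5Σi) / 2 over i = 1..52.
Σi = 1378 and Σi² = 48230.
(7·48230 − 5·1378) / 2 = 330720/2 = 165360.

165360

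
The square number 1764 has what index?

42

We need n² = 1764, so n = √1764 = 42.
Check: 42² = 1764. ✓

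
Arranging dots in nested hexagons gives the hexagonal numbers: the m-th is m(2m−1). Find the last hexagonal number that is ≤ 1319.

1225

Solve n(2n−1) ≤ 1319 for integer n.
n = 25 gives 1225 ≤ 1319, while n = 26 gives 1326 > 1319; so the answer is 1225.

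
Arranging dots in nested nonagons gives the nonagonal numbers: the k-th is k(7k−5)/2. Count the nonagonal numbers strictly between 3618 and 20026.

43

The n-th nonagonal number is n(7n−5)/2.
Smallest index with value > 3618: n = 33 (giving 3729).
Largest index with value < 20026: n = 75 (giving 19500).
Indices 33 through 75: 43 terms.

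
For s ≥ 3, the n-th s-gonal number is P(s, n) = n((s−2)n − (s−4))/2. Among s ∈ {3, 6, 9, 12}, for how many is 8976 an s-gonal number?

s = 3: P(3, 133) = 8911 and P(3, 134) = 9045; 8976 is not s-gonal.
s = 6: P(6, 67) = 8911 and P(6, 68) = 9180; 8976 is not s-gonal.
s = 9: P(9, 51) = 8976. ✓
s = 12: P(12, 42) = 8652 and P(12, 43) = 9073; 8976 is not s-gonal.
Hits: s ∈ {9} → 1.

1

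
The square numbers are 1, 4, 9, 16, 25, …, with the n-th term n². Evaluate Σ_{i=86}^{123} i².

419539

Σ_{i=86}^{123} i² = 627874 − 208335 = 419539.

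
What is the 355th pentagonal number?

The 355th pentagonal number is n(3n−1)/2 with n = 355.
355·(3·355 − 1)/2 = 355·1064/2 = 355·532 = 188860.

188860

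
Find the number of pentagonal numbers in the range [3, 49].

The n-th pentagonal number is n(3n−1)/2.
Smallest index with value ≥ 3: n = 2 (giving 5).
Largest index with value ≤ 49: n = 5 (giving 35).
Indices 2 through 5: 4 terms.

4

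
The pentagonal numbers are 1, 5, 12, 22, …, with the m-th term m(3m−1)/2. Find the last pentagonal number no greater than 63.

51

Solve n(3n−1)/2 ≤ 63 for integer n.
n = 6 gives 51 ≤ 63, while n = 7 gives 70 > 63; so the answer is 51.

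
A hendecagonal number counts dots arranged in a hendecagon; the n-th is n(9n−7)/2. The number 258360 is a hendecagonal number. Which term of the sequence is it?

Set n(9n−7)/2 = 258360, giving 9n² − 7n − 516720 = 0.
The discriminant is 49 + 72·258360 = 18601969, and √18601969 = 4313.
So n = (7 + 4313) / 18 = 4320/18 = 240.

240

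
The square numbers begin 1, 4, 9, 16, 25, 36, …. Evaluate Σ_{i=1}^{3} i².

Σ_{i=1}^{3} i² = 3·4·7/6 = 14.

14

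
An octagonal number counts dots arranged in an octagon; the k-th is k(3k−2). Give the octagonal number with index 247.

182533

The 247th octagonal number is n(3n−2) with n = 247.
247·(3·247 − 2) = 247·739 = 182533.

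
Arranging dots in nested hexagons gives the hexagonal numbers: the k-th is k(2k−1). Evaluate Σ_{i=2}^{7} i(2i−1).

251

Σ i(2i−1) = 2Σi² − Σi over i = 2..7.
Σi = 28 − 1 = 27 and Σi² = 140 − 1 = 139.
2·139 − 1·27 = 251.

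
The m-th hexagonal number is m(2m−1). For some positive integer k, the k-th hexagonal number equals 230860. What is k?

Set n(2n−1) = 230860, giving 2n² − n − 230860 = 0.
The discriminant is 1 + 8·230860 = 1846881, and √1846881 = 1359.
So n = (1 + 1359) / 4 = 1360/4 = 340.

340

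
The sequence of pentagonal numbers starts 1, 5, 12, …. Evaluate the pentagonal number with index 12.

The 12th pentagonal number is n(3n−1)/2 with n = 12.
12·(3·12 − 1)/2 = 12·35/2 = 210.

210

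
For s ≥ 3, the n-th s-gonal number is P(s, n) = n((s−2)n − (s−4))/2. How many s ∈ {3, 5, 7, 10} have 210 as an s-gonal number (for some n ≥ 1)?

s = 3: P(3, 20) = 210. ✓
s = 5: P(5, 12) = 210. ✓
s = 7: P(7, 9) = 189 and P(7, 10) = 235; 210 is not s-gonal.
s = 10: P(10, 7) = 175 and P(10, 8) = 232; 210 is not s-gonal.
Hits: s ∈ {3, 5} → 2.

2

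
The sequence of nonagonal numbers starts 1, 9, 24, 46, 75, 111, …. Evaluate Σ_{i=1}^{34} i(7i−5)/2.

Σ i(7i−5)/2 = (7Σi² − 5Σi) / 2 over i = 1..34.
Σi = 595 and Σi² = 13685.
(7·13685 − 5·595) / 2 = 92820/2 = 46410.

46410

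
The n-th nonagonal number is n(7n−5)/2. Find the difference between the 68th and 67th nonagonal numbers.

Consecutive nonagonal numbers differ by 7n − 6: here 7·68 − 6 = 470.

470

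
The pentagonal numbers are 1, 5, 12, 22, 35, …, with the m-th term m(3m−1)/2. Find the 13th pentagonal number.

247

The 13th pentagonal number is n(3n−1)/2 with n = 13.
13·(3·13 − 1)/2 = 13·38/2 = 13·19 = 247.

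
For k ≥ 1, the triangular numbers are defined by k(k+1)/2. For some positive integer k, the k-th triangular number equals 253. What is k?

Set n(n+1)/2 = 253, giving n² + n − 506 = 0.
So n = (-1 + 45) / 2 = 44/2 = 22.
Check: 22·23/2 = 253. ✓

22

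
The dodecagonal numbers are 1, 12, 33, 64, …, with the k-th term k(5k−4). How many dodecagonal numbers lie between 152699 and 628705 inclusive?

180

The n-th dodecagonal number is n(5n−4).
Smallest index with value ≥ 152699: n = 176 (giving 154176).
Largest index with value ≤ 628705: n = 355 (giving 628705).
Indices 176 through 355: 180 terms.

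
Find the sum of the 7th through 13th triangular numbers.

399

Σ i(i+1)/2 = (Σi² + Σi) / 2 over i = 7..13.
Σi = 91 − 21 = 70 and Σi² = 819 − 91 = 728.
(1·728 + 1·70) / 2 = 798/2 = 399.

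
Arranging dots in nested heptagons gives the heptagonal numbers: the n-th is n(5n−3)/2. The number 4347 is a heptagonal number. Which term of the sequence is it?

Set n(5n−3)/2 = 4347, giving 5n² − 3n − 8694 = 0.
The discriminant is 9 + 40·4347 = 173889, and √173889 = 417.
So n = (3 + 417) / 10 = 420/10 = 42.

42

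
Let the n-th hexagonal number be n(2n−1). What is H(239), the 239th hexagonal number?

The 239th hexagonal number is n(2n−1) with n = 239.
239·(2·239 − 1) = 239·477 = 114003.

114003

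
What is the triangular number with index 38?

The 38th triangular number is n(n+1)/2 with n = 38.
38·39/2 = 1482/2 = 741.

741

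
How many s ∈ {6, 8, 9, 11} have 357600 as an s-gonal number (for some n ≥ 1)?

1

s = 6: P(6, 423) = 357435 and P(6, 424) = 359128; 357600 is not s-gonal.
s = 8: P(8, 345) = 356385 and P(8, 346) = 358456; 357600 is not s-gonal.
s = 9: P(9, 320) = 357600. ✓
s = 11: P(11, 282) = 356871 and P(11, 283) = 359410; 357600 is not s-gonal.
Hits: s ∈ {9} → 1.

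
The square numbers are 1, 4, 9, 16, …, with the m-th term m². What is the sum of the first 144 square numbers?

1005720

Σ_{i=1}^{144} i² = 144·145·289/6 = 1005720.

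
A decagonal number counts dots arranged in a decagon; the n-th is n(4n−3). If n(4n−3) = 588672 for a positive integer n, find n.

Set n(4n−3) = 588672, giving 4n² − 3n − 588672 = 0.
The discriminant is 9 + 16·588672 = 9418761, and √9418761 = 3069.
So n = (3 + 3069) / 8 = 3072/8 = 384.
Check: 384·(4·384 − 3) = 588672. ✓

384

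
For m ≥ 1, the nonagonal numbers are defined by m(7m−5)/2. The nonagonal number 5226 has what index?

39

Set n(7n−5)/2 = 5226, giving 7n² − 5n − 10452 = 0.
The discriminant is 25 + 56·5226 = 292681, and √292681 = 541.
So n = (5 + 541) / 14 = 546/14 = 39.
Check: 39·(7·39 − 5)/2 = 5226. ✓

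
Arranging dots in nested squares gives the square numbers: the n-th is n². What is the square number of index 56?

3136

The 56th square number is n² with n = 56.
56² = 3136.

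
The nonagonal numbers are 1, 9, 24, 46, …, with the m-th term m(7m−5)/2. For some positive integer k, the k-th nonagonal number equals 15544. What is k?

67

Set n(7n−5)/2 = 15544, giving 7n² − 5n − 31088 = 0.
So n = (5 + 933) / 14 = 938/14 = 67.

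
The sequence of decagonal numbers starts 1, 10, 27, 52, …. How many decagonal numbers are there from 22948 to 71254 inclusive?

57

The n-th decagonal number is n(4n−3).
Smallest index with value ≥ 22948: n = 77 (giving 23485).
Largest index with value ≤ 71254: n = 133 (giving 70357).
Indices 77 through 133: 57 terms.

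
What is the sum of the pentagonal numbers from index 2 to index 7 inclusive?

Σ i(3i−1)/2 = (3Σi² − Σi) / 2 over i = 2..7.
Σi = 28 − 1 = 27 and Σi² = 140 − 1 = 139.
(3·139 − 1·27) / 2 = 390/2 = 195.

195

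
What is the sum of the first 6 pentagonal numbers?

126

Σ i(3i−1)/2 = (3Σi² − Σi) / 2 over i = 1..6.
Σi = 21 and Σi² = 91.
(3·91 − 1·21) / 2 = 252/2 = 126.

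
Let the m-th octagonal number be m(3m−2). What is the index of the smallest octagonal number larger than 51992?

Solve n(3n−2) > 51992 for integer n.
The largest n with value ≤ 51992 is 131 (since 51221 ≤ 51992 < 52008), so the first above is n = 132, value 52008.

132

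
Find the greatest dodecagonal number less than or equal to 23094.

22848

Solve n(5n−4) ≤ 23094 for integer n.
n = 68 gives 22848 ≤ 23094, while n = 69 gives 23529 > 23094; so the answer is 22848.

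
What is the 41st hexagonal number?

3321

The 41st hexagonal number is n(2n−1) with n = 41.
41·(2·41 − 1) = 41·81 = 3321.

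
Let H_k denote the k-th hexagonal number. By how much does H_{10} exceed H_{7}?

99

10·(2·10 − 1) = 190 and 7·(2·7 − 1) = 91.
Difference: 190 − 91 = 99.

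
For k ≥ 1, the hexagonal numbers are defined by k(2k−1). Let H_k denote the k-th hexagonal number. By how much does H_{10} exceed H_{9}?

37

Consecutive hexagonal numbers differ by 4n − 3: here 4·10 − 3 = 37.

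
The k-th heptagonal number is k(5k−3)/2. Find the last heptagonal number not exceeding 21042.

21022

Solve n(5n−3)/2 ≤ 21042 for integer n.
n = 92 gives 21022 ≤ 21042, while n = 93 gives 21483 > 21042; so the answer is 21022.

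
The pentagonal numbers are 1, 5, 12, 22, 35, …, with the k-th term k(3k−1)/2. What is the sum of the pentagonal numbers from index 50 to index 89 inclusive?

Σ i(3i−1)/2 = (3Σi² − Σi) / 2 over i = 50..89.
Σi = 4005 − 1225 = 2780 and Σi² = 238965 − 40425 = 198540.
(3·198540 − 1·2780) / 2 = 592840/2 = 296420.

296420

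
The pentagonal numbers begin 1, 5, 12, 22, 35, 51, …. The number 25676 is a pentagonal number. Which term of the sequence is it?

131

Set n(3n−1)/2 = 25676, giving 3n² − n − 51352 = 0.
So n = (1 + 785) / 6 = 786/6 = 131.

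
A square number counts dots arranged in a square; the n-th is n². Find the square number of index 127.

127² = 16129.

16129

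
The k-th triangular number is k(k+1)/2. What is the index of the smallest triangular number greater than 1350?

Solve n(n+1)/2 > 1350 for integer n.
The largest n with value ≤ 1350 is 51 (since 1326 ≤ 1350 < 1378), so the first above is n = 52, value 1378.

52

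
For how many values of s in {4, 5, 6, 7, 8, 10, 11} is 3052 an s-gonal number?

s = 4: P(4, 55) = 3025 and P(4, 56) = 3136; 3052 is not s-gonal.
s = 5: P(5, 45) = 3015 and P(5, 46) = 3151; 3052 is not s-gonal.
s = 6: P(6, 39) = 3003 and P(6, 40) = 3160; 3052 is not s-gonal.
s = 7: P(7, 35) = 3010 and P(7, 36) = 3186; 3052 is not s-gonal.
s = 8: P(8, 32) = 3008 and P(8, 33) = 3201; 3052 is not s-gonal.
s = 10: P(10, 28) = 3052. ✓
s = 11: P(11, 26) = 2951 and P(11, 27) = 3186; 3052 is not s-gonal.
Hits: s ∈ {10} → 1.

1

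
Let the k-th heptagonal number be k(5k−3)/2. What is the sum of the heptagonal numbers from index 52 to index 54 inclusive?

Σ i(5i−3)/2 = (5Σi² − 3Σi) / 2 over i = 52..54.
Σi = 1485 − 1326 = 159 and Σi² = 53955 − 45526 = 8429.
(5·8429 − 3·159) / 2 = 41668/2 = 20834.

20834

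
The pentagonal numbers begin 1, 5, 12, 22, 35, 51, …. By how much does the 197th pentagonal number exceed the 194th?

1758

197·(3·197 − 1)/2 = 58115 and 194·(3·194 − 1)/2 = 56357.
Difference: 58115 − 56357 = 1758.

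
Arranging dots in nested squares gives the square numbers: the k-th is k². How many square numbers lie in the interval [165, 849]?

17

The n-th square number is n².
Smallest index with value ≥ 165: n = 13 (giving 169).
Largest index with value ≤ 849: n = 29 (giving 841).
Indices 13 through 29: 17 terms.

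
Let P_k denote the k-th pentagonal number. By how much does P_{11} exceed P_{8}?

11·(3·11 − 1)/2 = 176 and 8·(3·8 − 1)/2 = 92.
Difference: 176 − 92 = 84.

84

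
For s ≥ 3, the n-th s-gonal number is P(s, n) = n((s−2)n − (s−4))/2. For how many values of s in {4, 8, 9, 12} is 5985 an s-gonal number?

s = 4: P(4, 77) = 5929 and P(4, 78) = 6084; 5985 is not s-gonal.
s = 8: P(8, 45) = 5985. ✓
s = 9: P(9, 41) = 5781 and P(9, 42) = 6069; 5985 is not s-gonal.
s = 12: P(12, 35) = 5985. ✓
Hits: s ∈ {8, 12} → 2.

2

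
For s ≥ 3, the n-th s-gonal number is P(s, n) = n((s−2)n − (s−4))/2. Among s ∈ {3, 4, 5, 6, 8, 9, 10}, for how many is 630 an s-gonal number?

s = 3: P(3, 35) = 630. ✓
s = 4: P(4, 25) = 625 and P(4, 26) = 676; 630 is not s-gonal.
s = 5: P(5, 20) = 590 and P(5, 21) = 651; 630 is not s-gonal.
s = 6: P(6, 18) = 630. ✓
s = 8: P(8, 14) = 560 and P(8, 15) = 645; 630 is not s-gonal.
s = 9: P(9, 13) = 559 and P(9, 14) = 651; 630 is not s-gonal.
s = 10: P(10, 12) = 540 and P(10, 13) = 637; 630 is not s-gonal.
Hits: s ∈ {3, 6} → 2.

2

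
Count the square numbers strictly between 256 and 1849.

The n-th square number is n².
Smallest index with value > 256: n = 17 (giving 289).
Largest index with value < 1849: n = 42 (giving 1764).
Indices 17 through 42: 26 terms.

26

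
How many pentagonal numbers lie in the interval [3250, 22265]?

The n-th pentagonal number is n(3n−1)/2.
Smallest index with value ≥ 3250: n = 47 (giving 3290).
Largest index with value ≤ 22265: n = 122 (giving 22265).
Indices 47 through 122: 76 terms.

76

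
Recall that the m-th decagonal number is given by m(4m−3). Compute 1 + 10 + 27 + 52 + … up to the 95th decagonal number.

1147600

Σ i(4i−3) = 4Σi² − 3Σi over i = 1..95.
Σi = 4560 and Σi² = 290320.
4·290320 − 3·4560 = 1147600.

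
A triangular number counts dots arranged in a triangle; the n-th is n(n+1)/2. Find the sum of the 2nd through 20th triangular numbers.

1539

Σ i(i+1)/2 = (Σi² + Σi) / 2 over i = 2..20.
Σi = 210 − 1 = 209 and Σi² = 2870 − 1 = 2869.
(1·2869 + 1·209) / 2 = 3078/2 = 1539.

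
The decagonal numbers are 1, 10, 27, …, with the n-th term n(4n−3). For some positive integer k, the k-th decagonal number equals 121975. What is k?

Set n(4n−3) = 121975, giving 4n² − 3n − 121975 = 0.
The discriminant is 9 + 16·121975 = 1951609, and √1951609 = 1397.
So n = (3 + 1397) / 8 = 1400/8 = 175.

175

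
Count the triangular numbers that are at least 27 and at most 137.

10

The n-th triangular number is n(n+1)/2.
Smallest index with value ≥ 27: n = 7 (giving 28).
Largest index with value ≤ 137: n = 16 (giving 136).
Indices 7 through 16: 10 terms.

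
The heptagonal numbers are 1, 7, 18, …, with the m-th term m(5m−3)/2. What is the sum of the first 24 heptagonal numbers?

Σ i(5i−3)/2 = (5Σi² − 3Σi) / 2 over i = 1..24.
Σi = 300 and Σi² = 4900.
(5·4900 − 3·300) / 2 = 23600/2 = 11800.

11800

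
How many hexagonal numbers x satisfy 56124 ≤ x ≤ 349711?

251

The n-th hexagonal number is n(2n−1).
Smallest index with value ≥ 56124: n = 168 (giving 56280).
Largest index with value ≤ 349711: n = 418 (giving 349030).
Indices 168 through 418: 251 terms.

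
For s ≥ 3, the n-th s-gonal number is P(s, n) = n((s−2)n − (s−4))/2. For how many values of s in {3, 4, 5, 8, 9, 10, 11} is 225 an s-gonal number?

s = 3: P(3, 20) = 210 and P(3, 21) = 231; 225 is not s-gonal.
s = 4: P(4, 15) = 225. ✓
s = 5: P(5, 12) = 210 and P(5, 13) = 247; 225 is not s-gonal.
s = 8: P(8, 9) = 225. ✓
s = 9: P(9, 8) = 204 and P(9, 9) = 261; 225 is not s-gonal.
s = 10: P(10, 7) = 175 and P(10, 8) = 232; 225 is not s-gonal.
s = 11: P(11, 7) = 196 and P(11, 8) = 260; 225 is not s-gonal.
Hits: s ∈ {4, 8} → 2.

2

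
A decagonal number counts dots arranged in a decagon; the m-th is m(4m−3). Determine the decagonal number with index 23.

2047

The 23rd decagonal number is n(4n−3) with n = 23.
23·(4·23 − 3) = 23·89 = 2047.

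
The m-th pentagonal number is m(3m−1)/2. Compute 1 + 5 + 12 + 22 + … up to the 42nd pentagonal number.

Σ i(3i−1)/2 = (3Σi² − Σi) / 2 over i = 1..42.
Σi = 903 and Σi² = 25585.
(3·25585 − 1·903) / 2 = 75852/2 = 37926.

37926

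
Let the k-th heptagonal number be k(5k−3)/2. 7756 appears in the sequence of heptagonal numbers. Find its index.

Set n(5n−3)/2 = 7756, giving 5n² − 3n − 15512 = 0.
The discriminant is 9 + 40·7756 = 310249, and √310249 = 557.
So n = (3 + 557) / 10 = 560/10 = 56.

56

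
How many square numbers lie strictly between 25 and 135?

The n-th square number is n².
Smallest index with value > 25: n = 6 (giving 36).
Largest index with value < 135: n = 11 (giving 121).
Indices 6 through 11: 6 terms.

6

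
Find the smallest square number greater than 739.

Solve n² > 739 for integer n.
The largest n with value ≤ 739 is 27 (since 729 ≤ 739 < 784), so the first above is n = 28, value 784.

784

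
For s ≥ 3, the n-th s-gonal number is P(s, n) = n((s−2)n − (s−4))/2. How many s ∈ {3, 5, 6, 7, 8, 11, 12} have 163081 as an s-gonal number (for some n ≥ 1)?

1

s = 3: P(3, 570) = 162735 and P(3, 571) = 163306; 163081 is not s-gonal.
s = 5: P(5, 329) = 162197 and P(5, 330) = 163185; 163081 is not s-gonal.
s = 6: P(6, 285) = 162165 and P(6, 286) = 163306; 163081 is not s-gonal.
s = 7: P(7, 255) = 162180 and P(7, 256) = 163456; 163081 is not s-gonal.
s = 8: P(8, 233) = 162401 and P(8, 234) = 163800; 163081 is not s-gonal.
s = 11: P(11, 190) = 161785 and P(11, 191) = 163496; 163081 is not s-gonal.
s = 12: P(12, 181) = 163081. ✓
Hits: s ∈ {12} → 1.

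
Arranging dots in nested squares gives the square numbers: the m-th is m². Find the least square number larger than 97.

Solve n² > 97 for integer n.
The largest n with value ≤ 97 is 9 (since 81 ≤ 97 < 100), so the first above is n = 10, value 100.

100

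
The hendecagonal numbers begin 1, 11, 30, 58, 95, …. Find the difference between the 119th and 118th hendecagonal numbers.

Consecutive hendecagonal numbers differ by 9n − 8: here 9·119 − 8 = 1063.

1063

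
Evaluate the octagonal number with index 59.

59·(3·59 − 2) = 59·175 = 10325.

10325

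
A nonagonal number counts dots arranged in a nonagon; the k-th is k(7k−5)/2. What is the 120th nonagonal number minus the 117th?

120·(7·120 − 5)/2 = 50100 and 117·(7·117 − 5)/2 = 47619.
Difference: 50100 − 47619 = 2481.

2481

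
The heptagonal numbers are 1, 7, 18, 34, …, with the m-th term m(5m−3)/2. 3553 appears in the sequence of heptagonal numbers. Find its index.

38

Set n(5n−3)/2 = 3553, giving 5n² − 3n − 7106 = 0.
The discriminant is 9 + 40·3553 = 142129, and √142129 = 377.
So n = (3 + 377) / 10 = 380/10 = 38.
Check: 38·(5·38 − 3)/2 = 3553. ✓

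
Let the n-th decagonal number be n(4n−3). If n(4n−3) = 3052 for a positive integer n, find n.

Set n(4n−3) = 3052, giving 4n² − 3n − 3052 = 0.
The discriminant is 9 + 16·3052 = 48841, and √48841 = 221.
So n = (3 + 221) / 8 = 224/8 = 28.
Check: 28·(4·28 − 3) = 3052. ✓

28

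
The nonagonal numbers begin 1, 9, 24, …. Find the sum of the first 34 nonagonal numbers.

Σ i(7i−5)/2 = (7Σi² − 5Σi) / 2 over i = 1..34.
Σi = 595 and Σi² = 13685.
(7·13685 − 5·595) / 2 = 92820/2 = 46410.

46410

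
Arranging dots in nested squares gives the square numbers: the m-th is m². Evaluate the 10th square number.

100

The 10th square number is n² with n = 10.
10² = 100.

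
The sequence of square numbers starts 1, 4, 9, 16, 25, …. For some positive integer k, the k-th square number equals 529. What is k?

23

We need n² = 529, so n = √529 = 23.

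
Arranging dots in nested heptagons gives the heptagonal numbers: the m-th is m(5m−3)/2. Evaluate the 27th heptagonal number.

1782

27·(5·27 − 3)/2 = 27·132/2 = 27·66 = 1782.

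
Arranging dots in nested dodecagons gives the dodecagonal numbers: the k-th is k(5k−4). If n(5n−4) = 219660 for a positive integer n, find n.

210

Set n(5n−4) = 219660, giving 5n² − 4n − 219660 = 0.
The discriminant is 16 + 20·219660 = 4393216, and √4393216 = 2096.
So n = (4 + 2096) / 10 = 2100/10 = 210.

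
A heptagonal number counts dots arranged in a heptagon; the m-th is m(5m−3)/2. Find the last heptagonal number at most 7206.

Solve n(5n−3)/2 ≤ 7206 for integer n.
n = 53 gives 6943 ≤ 7206, while n = 54 gives 7209 > 7206; so the answer is 6943.

6943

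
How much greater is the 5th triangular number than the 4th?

5

Consecutive triangular numbers differ by n: T_{5} − T_{4} = 5.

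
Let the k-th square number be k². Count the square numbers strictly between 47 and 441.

The n-th square number is n².
Smallest index with value > 47: n = 7 (giving 49).
Largest index with value < 441: n = 20 (giving 400).
Indices 7 through 20: 14 terms.

14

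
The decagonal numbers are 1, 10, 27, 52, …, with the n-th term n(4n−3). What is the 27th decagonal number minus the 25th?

410

27·(4·27 − 3) = 2835 and 25·(4·25 − 3) = 2425.
Difference: 2835 − 2425 = 410.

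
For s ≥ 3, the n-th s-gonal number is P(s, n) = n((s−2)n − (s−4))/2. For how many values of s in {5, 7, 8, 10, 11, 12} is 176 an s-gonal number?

s = 5: P(5, 11) = 176. ✓
s = 7: P(7, 8) = 148 and P(7, 9) = 189; 176 is not s-gonal.
s = 8: P(8, 8) = 176. ✓
s = 10: P(10, 7) = 175 and P(10, 8) = 232; 176 is not s-gonal.
s = 11: P(11, 6) = 141 and P(11, 7) = 196; 176 is not s-gonal.
s = 12: P(12, 6) = 156 and P(12, 7) = 217; 176 is not s-gonal.
Hits: s ∈ {5, 8} → 2.

2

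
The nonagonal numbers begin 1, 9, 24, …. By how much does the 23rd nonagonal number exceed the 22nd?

Consecutive nonagonal numbers differ by 7n − 6: here 7·23 − 6 = 155.

155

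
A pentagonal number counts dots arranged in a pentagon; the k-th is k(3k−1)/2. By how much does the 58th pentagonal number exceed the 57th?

Consecutive pentagonal numbers differ by 3n − 2: here 3·58 − 2 = 172.

172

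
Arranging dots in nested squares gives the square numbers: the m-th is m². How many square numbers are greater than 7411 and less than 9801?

The n-th square number is n².
Smallest index with value > 7411: n = 87 (giving 7569).
Largest index with value < 9801: n = 98 (giving 9604).
Indices 87 through 98: 12 terms.

12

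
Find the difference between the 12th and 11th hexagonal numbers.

45

Consecutive hexagonal numbers differ by 4n − 3: here 4·12 − 3 = 45.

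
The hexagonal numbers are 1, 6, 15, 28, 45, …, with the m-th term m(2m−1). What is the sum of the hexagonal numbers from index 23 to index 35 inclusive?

21853

Σ i(2i−1) = 2Σi² − Σi over i = 23..35.
Σi = 630 − 253 = 377 and Σi² = 14910 − 3795 = 11115.
2·11115 − 1·377 = 21853.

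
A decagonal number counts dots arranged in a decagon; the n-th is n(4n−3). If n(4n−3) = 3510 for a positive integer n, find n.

30

Set n(4n−3) = 3510, giving 4n² − 3n − 3510 = 0.
So n = (3 + 237) / 8 = 240/8 = 30.
Check: 30·(4·30 − 3) = 3510. ✓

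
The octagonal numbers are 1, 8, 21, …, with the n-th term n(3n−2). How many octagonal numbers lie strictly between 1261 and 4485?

18

The n-th octagonal number is n(3n−2).
Smallest index with value > 1261: n = 21 (giving 1281).
Largest index with value < 4485: n = 38 (giving 4256).
Indices 21 through 38: 18 terms.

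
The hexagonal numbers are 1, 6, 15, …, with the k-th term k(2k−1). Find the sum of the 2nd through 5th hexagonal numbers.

94

Σ i(2i−1) = 2Σi² − Σi over i = 2..5.
Σi = 15 − 1 = 14 and Σi² = 55 − 1 = 54.
2·54 − 1·14 = 94.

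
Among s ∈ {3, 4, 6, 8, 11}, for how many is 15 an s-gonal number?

2

s = 3: P(3, 5) = 15. ✓
s = 4: P(4, 3) = 9 and P(4, 4) = 16; 15 is not s-gonal.
s = 6: P(6, 3) = 15. ✓
s = 8: P(8, 2) = 8 and P(8, 3) = 21; 15 is not s-gonal.
s = 11: P(11, 2) = 11 and P(11, 3) = 30; 15 is not s-gonal.
Hits: s ∈ {3, 6} → 2.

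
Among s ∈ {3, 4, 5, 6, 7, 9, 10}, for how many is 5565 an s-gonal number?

2

s = 3: P(3, 105) = 5565. ✓
s = 4: P(4, 74) = 5476 and P(4, 75) = 5625; 5565 is not s-gonal.
s = 5: P(5, 61) = 5551 and P(5, 62) = 5735; 5565 is not s-gonal.
s = 6: P(6, 53) = 5565. ✓
s = 7: P(7, 47) = 5452 and P(7, 48) = 5688; 5565 is not s-gonal.
s = 9: P(9, 40) = 5500 and P(9, 41) = 5781; 5565 is not s-gonal.
s = 10: P(10, 37) = 5365 and P(10, 38) = 5662; 5565 is not s-gonal.
Hits: s ∈ {3, 6} → 2.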